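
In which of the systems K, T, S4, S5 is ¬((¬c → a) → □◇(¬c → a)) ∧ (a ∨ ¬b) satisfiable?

K, T, S4

S4-tableau for the formula:
1. ¬((¬c → a) → □◇(¬c → a)) ∧ (a ∨ ¬b), w0
2. ¬((¬c → a) → □◇(¬c → a)), w0   [∧-rule on 1]
3. a ∨ ¬b, w0   [∧-rule on 1]
4. ¬c → a, w0   [¬→-rule on 2]
5. ¬□◇(¬c → a), w0   [¬→-rule on 2]
6. ¬b, w0   [∨-rule on 3 (branches; this branch)]
7. a, w0   [→-rule on 4 (branches; this branch)]
8. ¬◇(¬c → a), w1   [¬□-rule on 5: fresh world w1, w0Rw1]
9. ¬(¬c → a), w1   [¬◇-rule on 8 via w1Rw1]
10. ¬c, w1   [¬→-rule on 9]
11. ¬a, w1   [¬→-rule on 9]
Accessibility: w0Rw0, w0Rw1, w1Rw1
Complete open branch: satisfiable in S4, hence also in K, T (this S4-model is also a K-model and a T-model).
S5-tableau for the formula:
1. ¬((¬c → a) → □◇(¬c → a)) ∧ (a ∨ ¬b), w0
2. ¬((¬c → a) → □◇(¬c → a)), w0   [∧-rule on 1]
3. a ∨ ¬b, w0   [∧-rule on 1]
4. ¬c → a, w0   [¬→-rule on 2]
5. ¬□◇(¬c → a), w0   [¬→-rule on 2]
6. ¬b, w0   [∨-rule on 3 (branches; this branch)]
7. a, w0   [→-rule on 4 (branches; this branch)]
8. ¬◇(¬c → a), w1   [¬□-rule on 5: fresh world w1, w0Rw1]
9. ¬(¬c → a), w0   [¬◇-rule on 8 via w1Rw0]
10. ¬c, w0   [¬→-rule on 9]
11. ¬a, w0   [¬→-rule on 9]
Accessibility: w0Rw0, w0Rw1, w1Rw0, w1Rw1
Branch closes: a and ¬a both at w0.
Every branch closes (one shown): unsatisfiable in S5.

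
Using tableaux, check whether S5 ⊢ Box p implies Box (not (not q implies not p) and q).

Tableau for the negation not (Box p implies Box (not (not q implies not p) and q)):
1. not (Box p implies Box (not (not q implies not p) and q)), 0
2. Box p, 0
3. not Box (not (not q implies not p) and q), 0
4. p, 0
5. not (not (not q implies not p) and q), 1
6. p, 1
7. not q, 1
Accessibility: 0R0, 0R1, 1R0, 1R1
The negation has an open branch (countermodel exists).

No, not valid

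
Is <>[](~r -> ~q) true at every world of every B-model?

Invalid (countermodel exists)

Tableau for the negation ~<>[](~r -> ~q):
1. ~<>[](~r -> ~q), w0
2. ~[](~r -> ~q), w0
3. ~(~r -> ~q), w1
4. ~r, w1
5. q, w1
6. ~[](~r -> ~q), w1
7. ~(~r -> ~q), w2
8. ~r, w2
9. q, w2
Accessibility: w0Rw0, w0Rw1, w1Rw0, w1Rw1, w1Rw2, w2Rw1, w2Rw2
The negation has an open branch (countermodel exists).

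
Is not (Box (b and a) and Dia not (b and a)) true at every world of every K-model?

Tableau for the negation Box (b and a) and Dia not (b and a):
1. Box (b and a) and Dia not (b and a), 0
2. Box (b and a), 0
3. Dia not (b and a), 0
4. not (b and a), 1
5. b and a, 1
6. b, 1
7. a, 1
8. not a, 1
Accessibility: 0R1
Branch closes: a and not a both at 1.
All branches of the negation close; one closing branch shown above.

Valid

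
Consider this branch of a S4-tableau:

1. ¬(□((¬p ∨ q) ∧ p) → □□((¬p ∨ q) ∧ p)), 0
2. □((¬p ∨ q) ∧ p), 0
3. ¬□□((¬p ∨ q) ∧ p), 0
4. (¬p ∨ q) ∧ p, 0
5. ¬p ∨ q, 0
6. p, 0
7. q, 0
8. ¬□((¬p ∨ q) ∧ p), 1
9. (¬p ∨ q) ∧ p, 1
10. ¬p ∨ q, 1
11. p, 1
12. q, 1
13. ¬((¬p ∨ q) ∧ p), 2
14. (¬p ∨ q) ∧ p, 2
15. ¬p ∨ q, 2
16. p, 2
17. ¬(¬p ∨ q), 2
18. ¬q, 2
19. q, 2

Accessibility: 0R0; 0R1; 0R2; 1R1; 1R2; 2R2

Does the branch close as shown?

Yes, closed

Both q and ¬q appear at 2.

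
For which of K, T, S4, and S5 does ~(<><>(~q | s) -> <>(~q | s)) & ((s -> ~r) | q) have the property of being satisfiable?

T-tableau for the formula:
1. ~(<><>(~q | s) -> <>(~q | s)) & ((s -> ~r) | q), 0
2. ~(<><>(~q | s) -> <>(~q | s)), 0   [&-rule on 1]
3. (s -> ~r) | q, 0   [&-rule on 1]
4. <><>(~q | s), 0   [~->-rule on 2]
5. ~<>(~q | s), 0   [~->-rule on 2]
6. ~(~q | s), 0   [~<>-rule on 5 via 0R0]
7. q, 0   [~|-rule on 6]
8. ~s, 0   [~|-rule on 6]
9. <>(~q | s), 1   [<>-rule on 4: fresh world 1, 0R1]
10. ~(~q | s), 1   [~<>-rule on 5 via 0R1]
11. q, 1   [~|-rule on 10]
12. ~s, 1   [~|-rule on 10]
13. ~q | s, 2   [<>-rule on 9: fresh world 2, 1R2]
14. s, 2   [|-rule on 13 (branches; this branch)]
Accessibility: 0R0, 0R1, 1R1, 1R2, 2R2
Complete open branch: satisfiable in T, hence also in K (this T-model is also a K-model).
S4-tableau for the formula:
1. ~(<><>(~q | s) -> <>(~q | s)) & ((s -> ~r) | q), 0
2. ~(<><>(~q | s) -> <>(~q | s)), 0   [&-rule on 1]
3. (s -> ~r) | q, 0   [&-rule on 1]
4. <><>(~q | s), 0   [~->-rule on 2]
5. ~<>(~q | s), 0   [~->-rule on 2]
6. ~(~q | s), 0   [~<>-rule on 5 via 0R0]
7. q, 0   [~|-rule on 6]
8. ~s, 0   [~|-rule on 6]
9. s -> ~r, 0   [|-rule on 3 (branches; this branch)]
10. ~r, 0   [->-rule on 9 (branches; this branch)]
11. <>(~q | s), 1   [<>-rule on 4: fresh world 1, 0R1]
12. ~(~q | s), 1   [~<>-rule on 5 via 0R1]
13. q, 1   [~|-rule on 12]
14. ~s, 1   [~|-rule on 12]
15. ~q | s, 2   [<>-rule on 11: fresh world 2, 1R2]
16. ~(~q | s), 2   [~<>-rule on 5 via 0R2]
17. q, 2   [~|-rule on 16]
18. ~s, 2   [~|-rule on 16]
19. s, 2   [|-rule on 15 (branches; this branch)]
Accessibility: 0R0, 0R1, 0R2, 1R1, 1R2, 2R2
Branch closes: s and ~s both at 2.
Every branch closes (one shown): unsatisfiable in S4, hence also in S5 (every S5-frame is an S4-frame).

K, T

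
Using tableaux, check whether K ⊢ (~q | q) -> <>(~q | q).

Tableau for the negation ~((~q | q) -> <>(~q | q)):
1. ~((~q | q) -> <>(~q | q)), w0
2. ~q | q, w0   [~->-rule on 1]
3. ~<>(~q | q), w0   [~->-rule on 1]
4. q, w0   [|-rule on 2 (branches; this branch)]
The negation has an open branch (countermodel exists).

No, not valid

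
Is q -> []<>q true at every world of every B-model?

Valid in B

Tableau for the negation ~(q -> []<>q):
1. ~(q -> []<>q), w0
2. q, w0   [~->-rule on 1]
3. ~[]<>q, w0   [~->-rule on 1]
4. ~<>q, w1   [~[]-rule on 3: fresh world w1, w0Rw1]
5. ~q, w0   [~<>-rule on 4 via w1Rw0]
Accessibility: w0Rw0, w0Rw1, w1Rw0, w1Rw1
Branch closes: q and ~q both at w0.
All branches of the negation close; one closing branch shown above.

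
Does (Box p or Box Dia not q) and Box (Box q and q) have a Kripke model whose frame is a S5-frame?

Satisfiable (open branch found)

1. (Box p or Box Dia not q) and Box (Box q and q), 0
2. Box p or Box Dia not q, 0   [and-rule on 1]
3. Box (Box q and q), 0   [and-rule on 1]
4. Box q and q, 0   [Box-rule on 3 via 0R0]
5. Box q, 0   [and-rule on 4]
6. q, 0   [and-rule on 4]
7. Box p, 0   [or-rule on 2 (branches; this branch)]
8. p, 0   [Box-rule on 7 via 0R0]
Accessibility: 0R0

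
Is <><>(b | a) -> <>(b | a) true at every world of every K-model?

Not valid

Tableau for the negation ~(<><>(b | a) -> <>(b | a)):
1. ~(<><>(b | a) -> <>(b | a)), w0
2. <><>(b | a), w0
3. ~<>(b | a), w0
4. <>(b | a), w1
5. ~(b | a), w1
6. ~b, w1
7. ~a, w1
8. b | a, w2
9. a, w2
Accessibility: w0Rw1, w1Rw2
The negation has an open branch (countermodel exists).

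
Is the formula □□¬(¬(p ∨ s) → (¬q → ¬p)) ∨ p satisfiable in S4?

1. □□¬(¬(p ∨ s) → (¬q → ¬p)) ∨ p, 0
2. p, 0
Accessibility: 0R0

Satisfiable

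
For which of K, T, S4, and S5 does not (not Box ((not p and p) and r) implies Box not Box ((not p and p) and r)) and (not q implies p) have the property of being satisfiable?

K

T-tableau for the formula:
1. not (not Box ((not p and p) and r) implies Box not Box ((not p and p) and r)) and (not q implies p), 0
2. not (not Box ((not p and p) and r) implies Box not Box ((not p and p) and r)), 0   [and-rule on 1]
3. not q implies p, 0   [and-rule on 1]
4. not Box ((not p and p) and r), 0   [neg-implies-rule on 2]
5. not Box not Box ((not p and p) and r), 0   [neg-implies-rule on 2]
6. p, 0   [implies-rule on 3 (branches; this branch)]
7. not ((not p and p) and r), 1   [neg-Box-rule on 4: fresh world 1, 0R1]
8. not (not p and p), 1   [neg-and-rule on 7 (branches; this branch)]
9. not p, 1   [neg-and-rule on 8 (branches; this branch)]
10. Box ((not p and p) and r), 2   [neg-Box-rule on 5: fresh world 2, 0R2]
11. (not p and p) and r, 2   [Box-rule on 10 via 2R2]
12. not p and p, 2   [and-rule on 11]
13. r, 2   [and-rule on 11]
14. not p, 2   [and-rule on 12]
15. p, 2   [and-rule on 12]
Accessibility: 0R0, 0R1, 0R2, 1R1, 2R2
Branch closes: p and not p both at 2.
Every branch closes (one shown): unsatisfiable in T, hence also in S4, S5 (every S4/S5-frame is a T-frame).
K-tableau for the formula:
1. not (not Box ((not p and p) and r) implies Box not Box ((not p and p) and r)) and (not q implies p), 0
2. not (not Box ((not p and p) and r) implies Box not Box ((not p and p) and r)), 0   [and-rule on 1]
3. not q implies p, 0   [and-rule on 1]
4. not Box ((not p and p) and r), 0   [neg-implies-rule on 2]
5. not Box not Box ((not p and p) and r), 0   [neg-implies-rule on 2]
6. p, 0   [implies-rule on 3 (branches; this branch)]
7. not ((not p and p) and r), 1   [neg-Box-rule on 4: fresh world 1, 0R1]
8. not r, 1   [neg-and-rule on 7 (branches; this branch)]
9. Box ((not p and p) and r), 2   [neg-Box-rule on 5: fresh world 2, 0R2]
Accessibility: 0R1, 0R2
Complete open branch: satisfiable in K.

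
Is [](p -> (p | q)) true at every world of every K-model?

Valid

Tableau for the negation ~[](p -> (p | q)):
1. ~[](p -> (p | q)), 0
2. ~(p -> (p | q)), 1
3. p, 1
4. ~(p | q), 1
5. ~p, 1
6. ~q, 1
Accessibility: 0R1
Branch closes: p and ~p both at 1.
Every branch of the negation's tableau closes; the branch above is one of them.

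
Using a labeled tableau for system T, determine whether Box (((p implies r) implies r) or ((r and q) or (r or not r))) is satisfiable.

1. Box (((p implies r) implies r) or ((r and q) or (r or not r))), w0
2. ((p implies r) implies r) or ((r and q) or (r or not r)), w0
3. (r and q) or (r or not r), w0
4. r or not r, w0
5. not r, w0
Accessibility: w0Rw0

Yes, satisfiable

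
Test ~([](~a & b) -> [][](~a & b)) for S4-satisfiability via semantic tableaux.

1. ~([](~a & b) -> [][](~a & b)), u
2. [](~a & b), u   [~->-rule on 1]
3. ~[][](~a & b), u   [~->-rule on 1]
4. ~a & b, u   [[]-rule on 2 via uRu]
5. ~a, u   [&-rule on 4]
6. b, u   [&-rule on 4]
7. ~[](~a & b), v   [~[]-rule on 3: fresh world v, uRv]
8. ~a & b, v   [[]-rule on 2 via uRv]
9. ~a, v   [&-rule on 8]
10. b, v   [&-rule on 8]
11. ~(~a & b), w   [~[]-rule on 7: fresh world w, vRw]
12. ~a & b, w   [[]-rule on 2 via uRw]
13. ~a, w   [&-rule on 12]
14. b, w   [&-rule on 12]
15. ~b, w   [~&-rule on 11 (branches; this branch)]
Accessibility: uRu, uRv, uRw, vRv, vRw, wRw
Branch closes: b and ~b both at w.
(One branch shown.) All branches close.

No, unsatisfiable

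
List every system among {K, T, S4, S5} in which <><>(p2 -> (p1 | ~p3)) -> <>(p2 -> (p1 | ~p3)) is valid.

S4-tableau for the negation ~(<><>(p2 -> (p1 | ~p3)) -> <>(p2 -> (p1 | ~p3))):
1. ~(<><>(p2 -> (p1 | ~p3)) -> <>(p2 -> (p1 | ~p3))), w0
2. <><>(p2 -> (p1 | ~p3)), w0   [~->-rule on 1]
3. ~<>(p2 -> (p1 | ~p3)), w0   [~->-rule on 1]
4. ~(p2 -> (p1 | ~p3)), w0   [~<>-rule on 3 via w0Rw0]
5. p2, w0   [~->-rule on 4]
6. ~(p1 | ~p3), w0   [~->-rule on 4]
7. ~p1, w0   [~|-rule on 6]
8. p3, w0   [~|-rule on 6]
9. <>(p2 -> (p1 | ~p3)), w1   [<>-rule on 2: fresh world w1, w0Rw1]
10. ~(p2 -> (p1 | ~p3)), w1   [~<>-rule on 3 via w0Rw1]
11. p2, w1   [~->-rule on 10]
12. ~(p1 | ~p3), w1   [~->-rule on 10]
13. ~p1, w1   [~|-rule on 12]
14. p3, w1   [~|-rule on 12]
15. p2 -> (p1 | ~p3), w2   [<>-rule on 9: fresh world w2, w1Rw2]
16. ~(p2 -> (p1 | ~p3)), w2   [~<>-rule on 3 via w0Rw2]
17. p2, w2   [~->-rule on 16]
18. ~(p1 | ~p3), w2   [~->-rule on 16]
19. ~p1, w2   [~|-rule on 18]
20. p3, w2   [~|-rule on 18]
21. p1 | ~p3, w2   [->-rule on 15 (branches; this branch)]
22. ~p3, w2   [|-rule on 21 (branches; this branch)]
Accessibility: w0Rw0, w0Rw1, w0Rw2, w1Rw1, w1Rw2, w2Rw2
Branch closes: p3 and ~p3 both at w2.
Every branch closes (one shown): valid in S4, hence also in S5 (every theorem of S4 is a theorem of S5).
T-tableau for the negation ~(<><>(p2 -> (p1 | ~p3)) -> <>(p2 -> (p1 | ~p3))):
1. ~(<><>(p2 -> (p1 | ~p3)) -> <>(p2 -> (p1 | ~p3))), w0
2. <><>(p2 -> (p1 | ~p3)), w0   [~->-rule on 1]
3. ~<>(p2 -> (p1 | ~p3)), w0   [~->-rule on 1]
4. ~(p2 -> (p1 | ~p3)), w0   [~<>-rule on 3 via w0Rw0]
5. p2, w0   [~->-rule on 4]
6. ~(p1 | ~p3), w0   [~->-rule on 4]
7. ~p1, w0   [~|-rule on 6]
8. p3, w0   [~|-rule on 6]
9. <>(p2 -> (p1 | ~p3)), w1   [<>-rule on 2: fresh world w1, w0Rw1]
10. ~(p2 -> (p1 | ~p3)), w1   [~<>-rule on 3 via w0Rw1]
11. p2, w1   [~->-rule on 10]
12. ~(p1 | ~p3), w1   [~->-rule on 10]
13. ~p1, w1   [~|-rule on 12]
14. p3, w1   [~|-rule on 12]
15. p2 -> (p1 | ~p3), w2   [<>-rule on 9: fresh world w2, w1Rw2]
16. p1 | ~p3, w2   [->-rule on 15 (branches; this branch)]
17. ~p3, w2   [|-rule on 16 (branches; this branch)]
Accessibility: w0Rw0, w0Rw1, w1Rw1, w1Rw2, w2Rw2
Complete open branch: countermodel on a T-frame, so not valid in T, nor in K (the same frame is also a K-frame).

S4, S5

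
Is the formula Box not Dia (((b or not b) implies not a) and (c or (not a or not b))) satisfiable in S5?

Satisfiable

1. Box not Dia (((b or not b) implies not a) and (c or (not a or not b))), 0
2. not Dia (((b or not b) implies not a) and (c or (not a or not b))), 0
3. not (((b or not b) implies not a) and (c or (not a or not b))), 0
4. not (c or (not a or not b)), 0
5. not c, 0
6. not (not a or not b), 0
7. a, 0
8. b, 0
Accessibility: 0R0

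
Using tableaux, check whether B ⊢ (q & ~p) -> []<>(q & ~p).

Tableau for the negation ~((q & ~p) -> []<>(q & ~p)):
1. ~((q & ~p) -> []<>(q & ~p)), u
2. q & ~p, u
3. ~[]<>(q & ~p), u
4. q, u
5. ~p, u
6. ~<>(q & ~p), v
7. ~(q & ~p), u
8. ~(q & ~p), v
9. p, u
Accessibility: uRu, uRv, vRu, vRv
Branch closes: p and ~p both at u.
All branches of the negation close; one closing branch shown above.

Valid in B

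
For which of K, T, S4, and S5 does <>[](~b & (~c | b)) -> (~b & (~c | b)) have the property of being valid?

S5

S5-tableau for the negation ~(<>[](~b & (~c | b)) -> (~b & (~c | b))):
1. ~(<>[](~b & (~c | b)) -> (~b & (~c | b))), u
2. <>[](~b & (~c | b)), u
3. ~(~b & (~c | b)), u
4. ~(~c | b), u
5. c, u
6. ~b, u
7. [](~b & (~c | b)), v
8. ~b & (~c | b), u
9. ~c | b, u
10. ~b & (~c | b), v
11. ~b, v
12. ~c | b, v
13. b, u
Accessibility: uRu, uRv, vRu, vRv
Branch closes: b and ~b both at u.
Every branch closes (one shown): valid in S5.
S4-tableau for the negation ~(<>[](~b & (~c | b)) -> (~b & (~c | b))):
1. ~(<>[](~b & (~c | b)) -> (~b & (~c | b))), u
2. <>[](~b & (~c | b)), u
3. ~(~b & (~c | b)), u
4. ~(~c | b), u
5. c, u
6. ~b, u
7. [](~b & (~c | b)), v
8. ~b & (~c | b), v
9. ~b, v
10. ~c | b, v
11. ~c, v
Accessibility: uRu, uRv, vRv
Complete open branch: countermodel on an S4-frame, so not valid in S4, nor in K, T (the same frame is also a K-frame and a T-frame).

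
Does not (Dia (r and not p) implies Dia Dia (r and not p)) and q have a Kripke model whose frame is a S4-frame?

1. not (Dia (r and not p) implies Dia Dia (r and not p)) and q, 0
2. not (Dia (r and not p) implies Dia Dia (r and not p)), 0
3. q, 0
4. Dia (r and not p), 0
5. not Dia Dia (r and not p), 0
6. not Dia (r and not p), 0
7. not (r and not p), 0
8. p, 0
9. r and not p, 1
10. r, 1
11. not p, 1
12. not Dia (r and not p), 1
13. not (r and not p), 1
14. p, 1
Accessibility: 0R0, 0R1, 1R1
Branch closes: p and not p both at 1.
Every branch closes; the branch above is one of them.

Unsatisfiable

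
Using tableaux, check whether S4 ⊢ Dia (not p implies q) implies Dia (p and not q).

Tableau for the negation not (Dia (not p implies q) implies Dia (p and not q)):
1. not (Dia (not p implies q) implies Dia (p and not q)), 0
2. Dia (not p implies q), 0   [neg-implies-rule on 1]
3. not Dia (p and not q), 0   [neg-implies-rule on 1]
4. not (p and not q), 0   [neg-Dia-rule on 3 via 0R0]
5. q, 0   [neg-and-rule on 4 (branches; this branch)]
6. not p implies q, 1   [Dia-rule on 2: fresh world 1, 0R1]
7. not (p and not q), 1   [neg-Dia-rule on 3 via 0R1]
8. q, 1   [implies-rule on 6 (branches; this branch)]
Accessibility: 0R0, 0R1, 1R1
The negation has an open branch (countermodel exists).

Not valid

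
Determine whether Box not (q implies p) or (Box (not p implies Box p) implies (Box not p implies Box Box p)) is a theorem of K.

Valid

Tableau for the negation not (Box not (q implies p) or (Box (not p implies Box p) implies (Box not p implies Box Box p))):
1. not (Box not (q implies p) or (Box (not p implies Box p) implies (Box not p implies Box Box p))), u
2. not Box not (q implies p), u
3. not (Box (not p implies Box p) implies (Box not p implies Box Box p)), u
4. Box (not p implies Box p), u
5. not (Box not p implies Box Box p), u
6. Box not p, u
7. not Box Box p, u
8. q implies p, v
9. not p implies Box p, v
10. not p, v
11. not q, v
12. Box p, v
13. not Box p, w
14. not p implies Box p, w
15. not p, w
16. Box p, w
17. not p, x
18. p, x
Accessibility: uRv, uRw, wRx
Branch closes: p and not p both at x.
All branches of the negation close; one closing branch shown above.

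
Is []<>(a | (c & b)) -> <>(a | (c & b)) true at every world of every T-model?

Tableau for the negation ~([]<>(a | (c & b)) -> <>(a | (c & b))):
1. ~([]<>(a | (c & b)) -> <>(a | (c & b))), u
2. []<>(a | (c & b)), u
3. ~<>(a | (c & b)), u
4. <>(a | (c & b)), u
5. ~(a | (c & b)), u
6. ~a, u
7. ~(c & b), u
8. ~b, u
9. a | (c & b), v
10. <>(a | (c & b)), v
11. ~(a | (c & b)), v
12. ~a, v
13. ~(c & b), v
14. c & b, v
15. c, v
16. b, v
17. ~b, v
Accessibility: uRu, uRv, vRv
Branch closes: b and ~b both at v.
All branches of the negation close; one closing branch shown above.

Yes, valid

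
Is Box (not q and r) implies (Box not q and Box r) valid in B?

Valid in B

Tableau for the negation not (Box (not q and r) implies (Box not q and Box r)):
1. not (Box (not q and r) implies (Box not q and Box r)), 0
2. Box (not q and r), 0
3. not (Box not q and Box r), 0
4. not q and r, 0
5. not q, 0
6. r, 0
7. not Box r, 0
8. not r, 1
9. not q and r, 1
10. not q, 1
11. r, 1
Accessibility: 0R0, 0R1, 1R0, 1R1
Branch closes: r and not r both at 1.
All branches of the negation close; one closing branch shown above.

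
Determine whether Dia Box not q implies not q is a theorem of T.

No, not valid

Tableau for the negation not (Dia Box not q implies not q):
1. not (Dia Box not q implies not q), u
2. Dia Box not q, u   [neg-implies-rule on 1]
3. q, u   [neg-implies-rule on 1]
4. Box not q, v   [Dia-rule on 2: fresh world v, uRv]
5. not q, v   [Box-rule on 4 via vRv]
Accessibility: uRu, uRv, vRv
The negation has an open branch (countermodel exists).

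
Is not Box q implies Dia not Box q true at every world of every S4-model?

Valid in S4

Tableau for the negation not (not Box q implies Dia not Box q):
1. not (not Box q implies Dia not Box q), u
2. not Box q, u
3. not Dia not Box q, u
4. Box q, u
5. q, u
6. not q, v
7. Box q, v
8. q, v
Accessibility: uRu, uRv, vRv
Branch closes: q and not q both at v.
Every branch of the negation's tableau closes; the branch above is one of them.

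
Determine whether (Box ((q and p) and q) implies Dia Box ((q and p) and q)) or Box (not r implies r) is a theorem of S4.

Tableau for the negation not ((Box ((q and p) and q) implies Dia Box ((q and p) and q)) or Box (not r implies r)):
1. not ((Box ((q and p) and q) implies Dia Box ((q and p) and q)) or Box (not r implies r)), w0
2. not (Box ((q and p) and q) implies Dia Box ((q and p) and q)), w0   [neg-or-rule on 1]
3. not Box (not r implies r), w0   [neg-or-rule on 1]
4. Box ((q and p) and q), w0   [neg-implies-rule on 2]
5. not Dia Box ((q and p) and q), w0   [neg-implies-rule on 2]
6. (q and p) and q, w0   [Box-rule on 4 via w0Rw0]
7. q and p, w0   [and-rule on 6]
8. q, w0   [and-rule on 6]
9. p, w0   [and-rule on 7]
10. not Box ((q and p) and q), w0   [neg-Dia-rule on 5 via w0Rw0]
11. not (not r implies r), w1   [neg-Box-rule on 3: fresh world w1, w0Rw1]
12. not r, w1   [neg-implies-rule on 11]
13. (q and p) and q, w1   [Box-rule on 4 via w0Rw1]
14. q and p, w1   [and-rule on 13]
15. q, w1   [and-rule on 13]
16. p, w1   [and-rule on 14]
17. not Box ((q and p) and q), w1   [neg-Dia-rule on 5 via w0Rw1]
18. not ((q and p) and q), w2   [neg-Box-rule on 10: fresh world w2, w0Rw2]
19. (q and p) and q, w2   [Box-rule on 4 via w0Rw2]
20. q and p, w2   [and-rule on 19]
21. q, w2   [and-rule on 19]
22. p, w2   [and-rule on 20]
23. not Box ((q and p) and q), w2   [neg-Dia-rule on 5 via w0Rw2]
24. not (q and p), w2   [neg-and-rule on 18 (branches; this branch)]
25. not p, w2   [neg-and-rule on 24 (branches; this branch)]
Accessibility: w0Rw0, w0Rw1, w0Rw2, w1Rw1, w2Rw2
Branch closes: p and not p both at w2.
Every branch of the negation's tableau closes; the branch above is one of them.

Valid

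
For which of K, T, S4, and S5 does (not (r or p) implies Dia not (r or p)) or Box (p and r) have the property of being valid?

T-tableau for the negation not ((not (r or p) implies Dia not (r or p)) or Box (p and r)):
1. not ((not (r or p) implies Dia not (r or p)) or Box (p and r)), u
2. not (not (r or p) implies Dia not (r or p)), u
3. not Box (p and r), u
4. not (r or p), u
5. not Dia not (r or p), u
6. not r, u
7. not p, u
8. r or p, u
9. p, u
Accessibility: uRu
Branch closes: p and not p both at u.
Every branch closes (one shown): valid in T, hence also in S4, S5 (every theorem of T is a theorem of S4 and S5).
K-tableau for the negation not ((not (r or p) implies Dia not (r or p)) or Box (p and r)):
1. not ((not (r or p) implies Dia not (r or p)) or Box (p and r)), u
2. not (not (r or p) implies Dia not (r or p)), u
3. not Box (p and r), u
4. not (r or p), u
5. not Dia not (r or p), u
6. not r, u
7. not p, u
8. not (p and r), v
9. r or p, v
10. not r, v
11. p, v
Accessibility: uRv
Complete open branch: countermodel on a K-frame, so not valid in K.

T, S4, S5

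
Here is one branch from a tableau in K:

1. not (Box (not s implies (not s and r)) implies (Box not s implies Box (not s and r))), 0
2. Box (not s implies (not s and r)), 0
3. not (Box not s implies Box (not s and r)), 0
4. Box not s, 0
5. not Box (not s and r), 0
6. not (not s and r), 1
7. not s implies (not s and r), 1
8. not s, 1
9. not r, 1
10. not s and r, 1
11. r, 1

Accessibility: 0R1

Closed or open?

Yes, closed

Both r and not r appear at 1.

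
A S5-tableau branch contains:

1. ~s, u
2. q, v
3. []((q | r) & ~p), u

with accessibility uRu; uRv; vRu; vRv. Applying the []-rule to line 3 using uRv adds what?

(q | r) & ~p, v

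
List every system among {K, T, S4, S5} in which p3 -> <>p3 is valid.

K-tableau for the negation ~(p3 -> <>p3):
1. ~(p3 -> <>p3), 0
2. p3, 0   [~->-rule on 1]
3. ~<>p3, 0   [~->-rule on 1]
Complete open branch: countermodel on a K-frame, so not valid in K.
T-tableau for the negation ~(p3 -> <>p3):
1. ~(p3 -> <>p3), 0
2. p3, 0   [~->-rule on 1]
3. ~<>p3, 0   [~->-rule on 1]
4. ~p3, 0   [~<>-rule on 3 via 0R0]
Accessibility: 0R0
Branch closes: p3 and ~p3 both at 0.
Every branch closes (one shown): valid in T, hence also in S4, S5 (every theorem of T is a theorem of S4 and S5).

T, S4, S5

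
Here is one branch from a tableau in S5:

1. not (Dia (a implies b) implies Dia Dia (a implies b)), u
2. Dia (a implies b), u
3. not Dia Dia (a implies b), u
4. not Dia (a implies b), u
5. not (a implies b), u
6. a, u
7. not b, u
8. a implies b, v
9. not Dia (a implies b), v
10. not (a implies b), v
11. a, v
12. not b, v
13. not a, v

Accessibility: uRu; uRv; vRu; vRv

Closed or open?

Both a and not a appear at v.

Closed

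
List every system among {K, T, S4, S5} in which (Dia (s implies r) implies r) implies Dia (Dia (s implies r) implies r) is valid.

K-tableau for the negation not ((Dia (s implies r) implies r) implies Dia (Dia (s implies r) implies r)):
1. not ((Dia (s implies r) implies r) implies Dia (Dia (s implies r) implies r)), w0
2. Dia (s implies r) implies r, w0
3. not Dia (Dia (s implies r) implies r), w0
4. r, w0
Complete open branch: countermodel on a K-frame, so not valid in K.
T-tableau for the negation not ((Dia (s implies r) implies r) implies Dia (Dia (s implies r) implies r)):
1. not ((Dia (s implies r) implies r) implies Dia (Dia (s implies r) implies r)), w0
2. Dia (s implies r) implies r, w0
3. not Dia (Dia (s implies r) implies r), w0
4. not (Dia (s implies r) implies r), w0
5. Dia (s implies r), w0
6. not r, w0
7. not Dia (s implies r), w0
8. not (s implies r), w0
9. s, w0
10. s implies r, w1
11. not (Dia (s implies r) implies r), w1
12. Dia (s implies r), w1
13. not r, w1
14. not (s implies r), w1
15. s, w1
16. r, w1
Accessibility: w0Rw0, w0Rw1, w1Rw1
Branch closes: r and not r both at w1.
Every branch closes (one shown): valid in T, hence also in S4, S5 (every theorem of T is a theorem of S4 and S5).

T, S4, S5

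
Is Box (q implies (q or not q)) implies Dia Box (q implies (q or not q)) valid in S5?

Tableau for the negation not (Box (q implies (q or not q)) implies Dia Box (q implies (q or not q))):
1. not (Box (q implies (q or not q)) implies Dia Box (q implies (q or not q))), u
2. Box (q implies (q or not q)), u
3. not Dia Box (q implies (q or not q)), u
4. q implies (q or not q), u
5. not Box (q implies (q or not q)), u
6. q or not q, u
7. not q, u
8. not (q implies (q or not q)), v
9. q, v
10. not (q or not q), v
11. not q, v
Accessibility: uRu, uRv, vRu, vRv
Branch closes: q and not q both at v.
All branches of the negation close; one closing branch shown above.

Valid in S5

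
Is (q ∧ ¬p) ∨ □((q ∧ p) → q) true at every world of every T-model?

Tableau for the negation ¬((q ∧ ¬p) ∨ □((q ∧ p) → q)):
1. ¬((q ∧ ¬p) ∨ □((q ∧ p) → q)), w0
2. ¬(q ∧ ¬p), w0   [¬∨-rule on 1]
3. ¬□((q ∧ p) → q), w0   [¬∨-rule on 1]
4. p, w0   [¬∧-rule on 2 (branches; this branch)]
5. ¬((q ∧ p) → q), w1   [¬□-rule on 3: fresh world w1, w0Rw1]
6. q ∧ p, w1   [¬→-rule on 5]
7. ¬q, w1   [¬→-rule on 5]
8. q, w1   [∧-rule on 6]
9. p, w1   [∧-rule on 6]
Accessibility: w0Rw0, w0Rw1, w1Rw1
Branch closes: q and ¬q both at w1.
All branches of the negation close; one closing branch shown above.

Valid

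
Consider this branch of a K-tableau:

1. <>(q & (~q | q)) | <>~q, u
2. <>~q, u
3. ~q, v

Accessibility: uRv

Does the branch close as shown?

Open

There is no literal clash: for every atom and world, at most one sign appears.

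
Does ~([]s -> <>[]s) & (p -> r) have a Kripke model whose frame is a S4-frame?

1. ~([]s -> <>[]s) & (p -> r), w0
2. ~([]s -> <>[]s), w0
3. p -> r, w0
4. []s, w0
5. ~<>[]s, w0
6. s, w0
7. ~[]s, w0
8. r, w0
9. ~s, w1
10. s, w1
Accessibility: w0Rw0, w0Rw1, w1Rw1
Branch closes: s and ~s both at w1.
Every branch closes; the branch above is one of them.

Unsatisfiable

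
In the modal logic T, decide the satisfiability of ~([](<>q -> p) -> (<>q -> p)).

1. ~([](<>q -> p) -> (<>q -> p)), 0
2. [](<>q -> p), 0
3. ~(<>q -> p), 0
4. <>q, 0
5. ~p, 0
6. <>q -> p, 0
7. ~<>q, 0
8. ~q, 0
9. q, 1
10. <>q -> p, 1
11. ~q, 1
Accessibility: 0R0, 0R1, 1R1
Branch closes: q and ~q both at 1.
Every branch closes; the branch above is one of them.

Unsatisfiable (every branch closes)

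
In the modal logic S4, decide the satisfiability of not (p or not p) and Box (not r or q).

Unsatisfiable

1. not (p or not p) and Box (not r or q), u
2. not (p or not p), u
3. Box (not r or q), u
4. not p, u
5. p, u
Accessibility: uRu
Branch closes: p and not p both at u.
All branches of the tableau close; one closing branch shown above.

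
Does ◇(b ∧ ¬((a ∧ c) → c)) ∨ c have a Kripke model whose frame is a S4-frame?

1. ◇(b ∧ ¬((a ∧ c) → c)) ∨ c, w0
2. c, w0   [∨-rule on 1 (branches; this branch)]
Accessibility: w0Rw0

Satisfiable (open branch found)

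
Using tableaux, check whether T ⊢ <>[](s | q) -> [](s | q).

Tableau for the negation ~(<>[](s | q) -> [](s | q)):
1. ~(<>[](s | q) -> [](s | q)), u
2. <>[](s | q), u   [~->-rule on 1]
3. ~[](s | q), u   [~->-rule on 1]
4. [](s | q), v   [<>-rule on 2: fresh world v, uRv]
5. s | q, v   [[]-rule on 4 via vRv]
6. q, v   [|-rule on 5 (branches; this branch)]
7. ~(s | q), w   [~[]-rule on 3: fresh world w, uRw]
8. ~s, w   [~|-rule on 7]
9. ~q, w   [~|-rule on 7]
Accessibility: uRu, uRv, uRw, vRv, wRw
The negation has an open branch (countermodel exists).

No, not valid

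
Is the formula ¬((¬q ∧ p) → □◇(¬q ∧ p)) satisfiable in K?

1. ¬((¬q ∧ p) → □◇(¬q ∧ p)), w0
2. ¬q ∧ p, w0   [¬→-rule on 1]
3. ¬□◇(¬q ∧ p), w0   [¬→-rule on 1]
4. ¬q, w0   [∧-rule on 2]
5. p, w0   [∧-rule on 2]
6. ¬◇(¬q ∧ p), w1   [¬□-rule on 3: fresh world w1, w0Rw1]
Accessibility: w0Rw1

Yes, satisfiable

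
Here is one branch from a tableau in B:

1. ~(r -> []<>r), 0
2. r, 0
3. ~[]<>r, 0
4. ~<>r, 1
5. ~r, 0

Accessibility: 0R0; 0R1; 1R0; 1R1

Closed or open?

Yes, closed

Both r and ~r appear at 0.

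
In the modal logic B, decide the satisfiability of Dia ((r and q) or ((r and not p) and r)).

1. Dia ((r and q) or ((r and not p) and r)), 0
2. (r and q) or ((r and not p) and r), 1
3. (r and not p) and r, 1
4. r and not p, 1
5. r, 1
6. not p, 1
Accessibility: 0R0, 0R1, 1R0, 1R1

Yes, satisfiable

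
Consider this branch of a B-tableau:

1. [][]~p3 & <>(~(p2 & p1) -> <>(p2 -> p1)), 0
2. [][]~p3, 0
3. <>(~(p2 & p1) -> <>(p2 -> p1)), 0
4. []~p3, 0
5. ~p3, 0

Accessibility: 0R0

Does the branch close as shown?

Open

There is no literal clash: for every atom and world, at most one sign appears.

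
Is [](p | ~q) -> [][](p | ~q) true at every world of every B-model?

Invalid (countermodel exists)

Tableau for the negation ~([](p | ~q) -> [][](p | ~q)):
1. ~([](p | ~q) -> [][](p | ~q)), w0
2. [](p | ~q), w0
3. ~[][](p | ~q), w0
4. p | ~q, w0
5. ~q, w0
6. ~[](p | ~q), w1
7. p | ~q, w1
8. ~q, w1
9. ~(p | ~q), w2
10. ~p, w2
11. q, w2
Accessibility: w0Rw0, w0Rw1, w1Rw0, w1Rw1, w1Rw2, w2Rw1, w2Rw2
The negation has an open branch (countermodel exists).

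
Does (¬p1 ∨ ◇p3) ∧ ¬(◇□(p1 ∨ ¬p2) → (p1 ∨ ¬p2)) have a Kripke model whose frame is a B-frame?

No, unsatisfiable

1. (¬p1 ∨ ◇p3) ∧ ¬(◇□(p1 ∨ ¬p2) → (p1 ∨ ¬p2)), u
2. ¬p1 ∨ ◇p3, u   [∧-rule on 1]
3. ¬(◇□(p1 ∨ ¬p2) → (p1 ∨ ¬p2)), u   [∧-rule on 1]
4. ◇□(p1 ∨ ¬p2), u   [¬→-rule on 3]
5. ¬(p1 ∨ ¬p2), u   [¬→-rule on 3]
6. ¬p1, u   [¬∨-rule on 5]
7. p2, u   [¬∨-rule on 5]
8. ◇p3, u   [∨-rule on 2 (branches; this branch)]
9. □(p1 ∨ ¬p2), v   [◇-rule on 4: fresh world v, uRv]
10. p1 ∨ ¬p2, u   [□-rule on 9 via vRu]
11. p1 ∨ ¬p2, v   [□-rule on 9 via vRv]
12. ¬p2, u   [∨-rule on 10 (branches; this branch)]
Accessibility: uRu, uRv, vRu, vRv
Branch closes: p2 and ¬p2 both at u.
All branches of the tableau close; one closing branch shown above.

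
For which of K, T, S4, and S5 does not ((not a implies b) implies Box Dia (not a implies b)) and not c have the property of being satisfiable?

S5-tableau for the formula:
1. not ((not a implies b) implies Box Dia (not a implies b)) and not c, 0
2. not ((not a implies b) implies Box Dia (not a implies b)), 0
3. not c, 0
4. not a implies b, 0
5. not Box Dia (not a implies b), 0
6. b, 0
7. not Dia (not a implies b), 1
8. not (not a implies b), 0
9. not a, 0
10. not b, 0
Accessibility: 0R0, 0R1, 1R0, 1R1
Branch closes: b and not b both at 0.
Every branch closes (one shown): unsatisfiable in S5.
S4-tableau for the formula:
1. not ((not a implies b) implies Box Dia (not a implies b)) and not c, 0
2. not ((not a implies b) implies Box Dia (not a implies b)), 0
3. not c, 0
4. not a implies b, 0
5. not Box Dia (not a implies b), 0
6. b, 0
7. not Dia (not a implies b), 1
8. not (not a implies b), 1
9. not a, 1
10. not b, 1
Accessibility: 0R0, 0R1, 1R1
Complete open branch: satisfiable in S4, hence also in K, T (this S4-model is also a K-model and a T-model).

K, T, S4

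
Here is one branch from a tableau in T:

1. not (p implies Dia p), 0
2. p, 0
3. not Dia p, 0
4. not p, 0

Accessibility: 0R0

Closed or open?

Both p and not p appear at 0.

Yes, closed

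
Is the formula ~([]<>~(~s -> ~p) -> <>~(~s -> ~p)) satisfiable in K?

Satisfiable (open branch found)

1. ~([]<>~(~s -> ~p) -> <>~(~s -> ~p)), w0
2. []<>~(~s -> ~p), w0   [~->-rule on 1]
3. ~<>~(~s -> ~p), w0   [~->-rule on 1]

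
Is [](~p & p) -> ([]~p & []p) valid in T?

Yes, valid

Tableau for the negation ~([](~p & p) -> ([]~p & []p)):
1. ~([](~p & p) -> ([]~p & []p)), 0
2. [](~p & p), 0
3. ~([]~p & []p), 0
4. ~p & p, 0
5. ~p, 0
6. p, 0
Accessibility: 0R0
Branch closes: p and ~p both at 0.
Every branch of the negation's tableau closes; the branch above is one of them.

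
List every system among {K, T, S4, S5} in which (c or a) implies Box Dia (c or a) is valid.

S5-tableau for the negation not ((c or a) implies Box Dia (c or a)):
1. not ((c or a) implies Box Dia (c or a)), u
2. c or a, u   [neg-implies-rule on 1]
3. not Box Dia (c or a), u   [neg-implies-rule on 1]
4. a, u   [or-rule on 2 (branches; this branch)]
5. not Dia (c or a), v   [neg-Box-rule on 3: fresh world v, uRv]
6. not (c or a), u   [neg-Dia-rule on 5 via vRu]
7. not c, u   [neg-or-rule on 6]
8. not a, u   [neg-or-rule on 6]
Accessibility: uRu, uRv, vRu, vRv
Branch closes: a and not a both at u.
Every branch closes (one shown): valid in S5.
S4-tableau for the negation not ((c or a) implies Box Dia (c or a)):
1. not ((c or a) implies Box Dia (c or a)), u
2. c or a, u   [neg-implies-rule on 1]
3. not Box Dia (c or a), u   [neg-implies-rule on 1]
4. a, u   [or-rule on 2 (branches; this branch)]
5. not Dia (c or a), v   [neg-Box-rule on 3: fresh world v, uRv]
6. not (c or a), v   [neg-Dia-rule on 5 via vRv]
7. not c, v   [neg-or-rule on 6]
8. not a, v   [neg-or-rule on 6]
Accessibility: uRu, uRv, vRv
Complete open branch: countermodel on an S4-frame, so not valid in S4, nor in K, T (the same frame is also a K-frame and a T-frame).

S5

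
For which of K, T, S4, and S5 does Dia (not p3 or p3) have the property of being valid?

K-tableau for the negation not Dia (not p3 or p3):
1. not Dia (not p3 or p3), 0
Complete open branch: countermodel on a K-frame, so not valid in K.
T-tableau for the negation not Dia (not p3 or p3):
1. not Dia (not p3 or p3), 0
2. not (not p3 or p3), 0
3. p3, 0
4. not p3, 0
Accessibility: 0R0
Branch closes: p3 and not p3 both at 0.
Every branch closes (one shown): valid in T, hence also in S4, S5 (every theorem of T is a theorem of S4 and S5).

T, S4, S5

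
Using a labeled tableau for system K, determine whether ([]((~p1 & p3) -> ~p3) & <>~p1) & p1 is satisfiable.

1. ([]((~p1 & p3) -> ~p3) & <>~p1) & p1, 0
2. []((~p1 & p3) -> ~p3) & <>~p1, 0
3. p1, 0
4. []((~p1 & p3) -> ~p3), 0
5. <>~p1, 0
6. ~p1, 1
7. (~p1 & p3) -> ~p3, 1
8. ~p3, 1
Accessibility: 0R1

Yes, satisfiable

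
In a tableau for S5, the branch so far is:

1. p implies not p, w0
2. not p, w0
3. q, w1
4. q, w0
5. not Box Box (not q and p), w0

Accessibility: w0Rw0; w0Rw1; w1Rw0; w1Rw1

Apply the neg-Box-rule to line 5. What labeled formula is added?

a fresh world w2 with w0Rw2, and not Box (not q and p) at w2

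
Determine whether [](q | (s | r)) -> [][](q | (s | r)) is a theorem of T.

Tableau for the negation ~([](q | (s | r)) -> [][](q | (s | r))):
1. ~([](q | (s | r)) -> [][](q | (s | r))), u
2. [](q | (s | r)), u
3. ~[][](q | (s | r)), u
4. q | (s | r), u
5. s | r, u
6. r, u
7. ~[](q | (s | r)), v
8. q | (s | r), v
9. s | r, v
10. r, v
11. ~(q | (s | r)), w
12. ~q, w
13. ~(s | r), w
14. ~s, w
15. ~r, w
Accessibility: uRu, uRv, vRv, vRw, wRw
The negation has an open branch (countermodel exists).

No, not valid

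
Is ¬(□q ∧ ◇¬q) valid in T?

Valid in T

Tableau for the negation □q ∧ ◇¬q:
1. □q ∧ ◇¬q, 0
2. □q, 0
3. ◇¬q, 0
4. q, 0
5. ¬q, 1
6. q, 1
Accessibility: 0R0, 0R1, 1R1
Branch closes: q and ¬q both at 1.
Every branch of the negation's tableau closes; the branch above is one of them.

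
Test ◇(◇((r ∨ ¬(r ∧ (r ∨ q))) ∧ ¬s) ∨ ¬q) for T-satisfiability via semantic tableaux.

Satisfiable

1. ◇(◇((r ∨ ¬(r ∧ (r ∨ q))) ∧ ¬s) ∨ ¬q), u
2. ◇((r ∨ ¬(r ∧ (r ∨ q))) ∧ ¬s) ∨ ¬q, v
3. ¬q, v
Accessibility: uRu, uRv, vRv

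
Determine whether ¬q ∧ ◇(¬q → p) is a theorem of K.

Tableau for the negation ¬(¬q ∧ ◇(¬q → p)):
1. ¬(¬q ∧ ◇(¬q → p)), w0
2. ¬◇(¬q → p), w0
The negation has an open branch (countermodel exists).

No, not valid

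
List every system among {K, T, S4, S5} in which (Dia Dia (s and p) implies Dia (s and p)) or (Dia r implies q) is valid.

S4, S5

T-tableau for the negation not ((Dia Dia (s and p) implies Dia (s and p)) or (Dia r implies q)):
1. not ((Dia Dia (s and p) implies Dia (s and p)) or (Dia r implies q)), w0
2. not (Dia Dia (s and p) implies Dia (s and p)), w0
3. not (Dia r implies q), w0
4. Dia Dia (s and p), w0
5. not Dia (s and p), w0
6. Dia r, w0
7. not q, w0
8. not (s and p), w0
9. not p, w0
10. Dia (s and p), w1
11. not (s and p), w1
12. not p, w1
13. r, w2
14. not (s and p), w2
15. not p, w2
16. s and p, w3
17. s, w3
18. p, w3
Accessibility: w0Rw0, w0Rw1, w0Rw2, w1Rw1, w1Rw3, w2Rw2, w3Rw3
Complete open branch: countermodel on a T-frame, so not valid in T, nor in K (the same frame is also a K-frame).
S4-tableau for the negation not ((Dia Dia (s and p) implies Dia (s and p)) or (Dia r implies q)):
1. not ((Dia Dia (s and p) implies Dia (s and p)) or (Dia r implies q)), w0
2. not (Dia Dia (s and p) implies Dia (s and p)), w0
3. not (Dia r implies q), w0
4. Dia Dia (s and p), w0
5. not Dia (s and p), w0
6. Dia r, w0
7. not q, w0
8. not (s and p), w0
9. not p, w0
10. Dia (s and p), w1
11. not (s and p), w1
12. not p, w1
13. r, w2
14. not (s and p), w2
15. not p, w2
16. s and p, w3
17. s, w3
18. p, w3
19. not (s and p), w3
20. not p, w3
Accessibility: w0Rw0, w0Rw1, w0Rw2, w0Rw3, w1Rw1, w1Rw3, w2Rw2, w3Rw3
Branch closes: p and not p both at w3.
Every branch closes (one shown): valid in S4, hence also in S5 (every theorem of S4 is a theorem of S5).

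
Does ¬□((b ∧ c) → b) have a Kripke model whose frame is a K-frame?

1. ¬□((b ∧ c) → b), w0
2. ¬((b ∧ c) → b), w1
3. b ∧ c, w1
4. ¬b, w1
5. b, w1
6. c, w1
Accessibility: w0Rw1
Branch closes: b and ¬b both at w1.
Every branch closes; the branch above is one of them.

Unsatisfiable (every branch closes)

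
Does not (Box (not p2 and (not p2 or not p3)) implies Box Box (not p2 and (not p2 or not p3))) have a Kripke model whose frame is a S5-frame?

1. not (Box (not p2 and (not p2 or not p3)) implies Box Box (not p2 and (not p2 or not p3))), u
2. Box (not p2 and (not p2 or not p3)), u
3. not Box Box (not p2 and (not p2 or not p3)), u
4. not p2 and (not p2 or not p3), u
5. not p2, u
6. not p2 or not p3, u
7. not p3, u
8. not Box (not p2 and (not p2 or not p3)), v
9. not p2 and (not p2 or not p3), v
10. not p2, v
11. not p2 or not p3, v
12. not p3, v
13. not (not p2 and (not p2 or not p3)), w
14. not p2 and (not p2 or not p3), w
15. not p2, w
16. not p2 or not p3, w
17. not (not p2 or not p3), w
18. p2, w
19. p3, w
Accessibility: uRu, uRv, uRw, vRu, vRv, vRw, wRu, wRv, wRw
Branch closes: p2 and not p2 both at w.
Every branch closes; the branch above is one of them.

Unsatisfiable (every branch closes)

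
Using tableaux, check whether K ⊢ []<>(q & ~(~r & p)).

Tableau for the negation ~[]<>(q & ~(~r & p)):
1. ~[]<>(q & ~(~r & p)), 0
2. ~<>(q & ~(~r & p)), 1
Accessibility: 0R1
The negation has an open branch (countermodel exists).

Not valid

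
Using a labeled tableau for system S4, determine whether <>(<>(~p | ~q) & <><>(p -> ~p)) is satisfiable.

Yes, satisfiable

1. <>(<>(~p | ~q) & <><>(p -> ~p)), w0
2. <>(~p | ~q) & <><>(p -> ~p), w1
3. <>(~p | ~q), w1
4. <><>(p -> ~p), w1
5. ~p | ~q, w2
6. ~q, w2
7. <>(p -> ~p), w3
8. p -> ~p, w4
9. ~p, w4
Accessibility: w0Rw0, w0Rw1, w0Rw2, w0Rw3, w0Rw4, w1Rw1, w1Rw2, w1Rw3, w1Rw4, w2Rw2, w3Rw3, w3Rw4, w4Rw4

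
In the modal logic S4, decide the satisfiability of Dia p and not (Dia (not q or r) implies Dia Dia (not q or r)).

1. Dia p and not (Dia (not q or r) implies Dia Dia (not q or r)), w0
2. Dia p, w0   [and-rule on 1]
3. not (Dia (not q or r) implies Dia Dia (not q or r)), w0   [and-rule on 1]
4. Dia (not q or r), w0   [neg-implies-rule on 3]
5. not Dia Dia (not q or r), w0   [neg-implies-rule on 3]
6. not Dia (not q or r), w0   [neg-Dia-rule on 5 via w0Rw0]
7. not (not q or r), w0   [neg-Dia-rule on 6 via w0Rw0]
8. q, w0   [neg-or-rule on 7]
9. not r, w0   [neg-or-rule on 7]
10. p, w1   [Dia-rule on 2: fresh world w1, w0Rw1]
11. not Dia (not q or r), w1   [neg-Dia-rule on 5 via w0Rw1]
12. not (not q or r), w1   [neg-Dia-rule on 6 via w0Rw1]
13. q, w1   [neg-or-rule on 12]
14. not r, w1   [neg-or-rule on 12]
15. not q or r, w2   [Dia-rule on 4: fresh world w2, w0Rw2]
16. not Dia (not q or r), w2   [neg-Dia-rule on 5 via w0Rw2]
17. not (not q or r), w2   [neg-Dia-rule on 6 via w0Rw2]
18. q, w2   [neg-or-rule on 17]
19. not r, w2   [neg-or-rule on 17]
20. r, w2   [or-rule on 15 (branches; this branch)]
Accessibility: w0Rw0, w0Rw1, w0Rw2, w1Rw1, w2Rw2
Branch closes: r and not r both at w2.
(One branch shown.) All branches close.

Unsatisfiable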